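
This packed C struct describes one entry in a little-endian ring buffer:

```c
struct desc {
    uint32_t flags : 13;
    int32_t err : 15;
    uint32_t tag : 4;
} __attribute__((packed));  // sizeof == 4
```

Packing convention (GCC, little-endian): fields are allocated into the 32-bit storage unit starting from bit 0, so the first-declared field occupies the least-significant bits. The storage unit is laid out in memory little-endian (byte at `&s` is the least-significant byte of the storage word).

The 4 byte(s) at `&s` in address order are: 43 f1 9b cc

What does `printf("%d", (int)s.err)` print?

-6945

[0]=0x43 [1]=0xf1 [2]=0x9b [3]=0xcc (little-endian) → word 0xcc9bf143
flags [0+:13] = (word>>0) & 0x1fff = 4419
err [13+:15] = (word>>13) & 0x7fff = 25823  ←
tag [28+:4] = (word>>28) & 0xf = 12
err signed 15b, MSB=1: 25823 - 32768 = -6945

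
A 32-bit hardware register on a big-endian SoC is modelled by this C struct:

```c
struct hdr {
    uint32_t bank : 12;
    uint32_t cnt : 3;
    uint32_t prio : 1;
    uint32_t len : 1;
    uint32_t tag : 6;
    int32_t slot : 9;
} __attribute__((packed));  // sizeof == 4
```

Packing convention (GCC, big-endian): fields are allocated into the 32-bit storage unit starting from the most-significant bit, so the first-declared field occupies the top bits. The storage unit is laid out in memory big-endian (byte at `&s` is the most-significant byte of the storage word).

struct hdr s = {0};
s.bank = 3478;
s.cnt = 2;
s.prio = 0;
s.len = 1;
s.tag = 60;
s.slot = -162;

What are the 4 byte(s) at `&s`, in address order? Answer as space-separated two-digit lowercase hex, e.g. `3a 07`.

d9 64 f9 5e

[20+:12] bank=3478 & 0xfff = 0xd96; word=0xd9600000
[17+:3] cnt=2 & 0x7 = 0x2; word=0xd9640000
[16+:1] prio=0 & 0x1 = 0x0; word=0xd9640000
[15+:1] len=1 & 0x1 = 0x1; word=0xd9648000
[9+:6] tag=60 & 0x3f = 0x3c; word=0xd964f800
[0+:9] slot=-162 & 0x1ff = 0x15e; word=0xd964f95e
word = 0xd964f95e → big-endian bytes:
  [0]=0xd9  [1]=0x64  [2]=0xf9  [3]=0x5e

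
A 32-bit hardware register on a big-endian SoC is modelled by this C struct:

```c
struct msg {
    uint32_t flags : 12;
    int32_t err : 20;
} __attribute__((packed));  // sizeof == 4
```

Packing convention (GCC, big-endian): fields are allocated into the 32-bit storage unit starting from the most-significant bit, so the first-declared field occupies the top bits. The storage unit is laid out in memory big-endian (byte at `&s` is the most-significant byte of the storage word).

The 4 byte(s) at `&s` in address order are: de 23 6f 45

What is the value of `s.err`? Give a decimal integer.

[0]=0xde [1]=0x23 [2]=0x6f [3]=0x45 (big-endian) → word 0xde236f45
flags [20+:12] = (word>>20) & 0xfff = 3554
err [0+:20] = (word>>0) & 0xfffff = 225093  ←
err signed 20b, MSB=0: value = 225093

225093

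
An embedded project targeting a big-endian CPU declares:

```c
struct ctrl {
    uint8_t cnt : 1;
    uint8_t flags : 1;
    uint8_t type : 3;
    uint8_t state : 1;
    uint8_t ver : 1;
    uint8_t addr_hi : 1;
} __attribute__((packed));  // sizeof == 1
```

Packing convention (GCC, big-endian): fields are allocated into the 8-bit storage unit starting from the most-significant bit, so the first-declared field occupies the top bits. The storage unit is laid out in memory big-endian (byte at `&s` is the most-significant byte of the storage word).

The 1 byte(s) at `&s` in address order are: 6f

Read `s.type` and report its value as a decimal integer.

5

[0]=0x6f (big-endian) → word 0x6f
cnt [7+:1] = (word>>7) & 0x1 = 0
flags [6+:1] = (word>>6) & 0x1 = 1
type [3+:3] = (word>>3) & 0x7 = 5  ←
state [2+:1] = (word>>2) & 0x1 = 1
ver [1+:1] = (word>>1) & 0x1 = 1
addr_hi [0+:1] = (word>>0) & 0x1 = 1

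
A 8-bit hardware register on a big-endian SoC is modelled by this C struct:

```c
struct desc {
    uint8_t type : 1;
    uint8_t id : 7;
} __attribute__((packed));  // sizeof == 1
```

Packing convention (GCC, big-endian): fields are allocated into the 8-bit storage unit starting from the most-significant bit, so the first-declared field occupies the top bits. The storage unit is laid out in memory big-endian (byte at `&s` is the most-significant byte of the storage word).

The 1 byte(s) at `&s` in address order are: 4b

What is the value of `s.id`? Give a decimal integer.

75

[0]=0x4b (big-endian) → word 0x4b
type:1 @ bit 7 → (0x4b>>7)&0x1 = 0x0
id:7 @ bit 0 → (0x4b>>0)&0x7f = 0x4b  ←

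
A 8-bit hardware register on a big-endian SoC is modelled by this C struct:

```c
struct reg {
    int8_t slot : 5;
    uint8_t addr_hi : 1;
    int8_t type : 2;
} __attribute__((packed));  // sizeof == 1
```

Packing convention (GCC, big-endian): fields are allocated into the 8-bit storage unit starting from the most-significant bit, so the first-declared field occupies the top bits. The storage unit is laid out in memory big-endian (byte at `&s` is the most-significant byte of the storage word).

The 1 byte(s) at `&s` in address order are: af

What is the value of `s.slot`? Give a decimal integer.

-11

[0]=0xaf (big-endian) → word 0xaf
slot:5 @ bit 3 → (0xaf>>3)&0x1f = 0x15  ←
addr_hi:1 @ bit 2 → (0xaf>>2)&0x1 = 0x1
type:2 @ bit 0 → (0xaf>>0)&0x3 = 0x3
slot signed 5b, MSB=1: 21 - 32 = -11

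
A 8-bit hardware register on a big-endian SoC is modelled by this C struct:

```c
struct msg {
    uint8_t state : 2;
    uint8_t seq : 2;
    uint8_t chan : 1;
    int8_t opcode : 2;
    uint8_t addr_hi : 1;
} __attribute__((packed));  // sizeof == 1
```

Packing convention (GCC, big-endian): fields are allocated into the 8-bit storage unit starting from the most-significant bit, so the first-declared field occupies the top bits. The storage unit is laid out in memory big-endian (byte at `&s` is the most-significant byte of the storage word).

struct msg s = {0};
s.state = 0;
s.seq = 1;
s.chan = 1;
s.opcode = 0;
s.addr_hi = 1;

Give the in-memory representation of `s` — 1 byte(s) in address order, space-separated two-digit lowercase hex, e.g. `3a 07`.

19

[6+:2] state=0 & 0x3 = 0x0; word=0x00
[4+:2] seq=1 & 0x3 = 0x1; word=0x10
[3+:1] chan=1 & 0x1 = 0x1; word=0x18
[1+:2] opcode=0 & 0x3 = 0x0; word=0x18
[0+:1] addr_hi=1 & 0x1 = 0x1; word=0x19
word = 0x19 → big-endian bytes:
  [0]=0x19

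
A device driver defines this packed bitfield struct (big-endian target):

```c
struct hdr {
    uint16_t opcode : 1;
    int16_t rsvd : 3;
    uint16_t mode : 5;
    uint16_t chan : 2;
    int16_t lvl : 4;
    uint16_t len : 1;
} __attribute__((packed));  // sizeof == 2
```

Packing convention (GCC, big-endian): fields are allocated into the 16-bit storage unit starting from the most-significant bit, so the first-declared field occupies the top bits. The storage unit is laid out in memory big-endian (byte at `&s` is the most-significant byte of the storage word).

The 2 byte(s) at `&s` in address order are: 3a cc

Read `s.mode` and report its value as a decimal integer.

21

[0]=0x3a [1]=0xcc (big-endian) → word 0x3acc
opcode [15+:1] = (word>>15) & 0x1 = 0
rsvd [12+:3] = (word>>12) & 0x7 = 3
mode [7+:5] = (word>>7) & 0x1f = 21  ←
chan [5+:2] = (word>>5) & 0x3 = 2
lvl [1+:4] = (word>>1) & 0xf = 6
len [0+:1] = (word>>0) & 0x1 = 0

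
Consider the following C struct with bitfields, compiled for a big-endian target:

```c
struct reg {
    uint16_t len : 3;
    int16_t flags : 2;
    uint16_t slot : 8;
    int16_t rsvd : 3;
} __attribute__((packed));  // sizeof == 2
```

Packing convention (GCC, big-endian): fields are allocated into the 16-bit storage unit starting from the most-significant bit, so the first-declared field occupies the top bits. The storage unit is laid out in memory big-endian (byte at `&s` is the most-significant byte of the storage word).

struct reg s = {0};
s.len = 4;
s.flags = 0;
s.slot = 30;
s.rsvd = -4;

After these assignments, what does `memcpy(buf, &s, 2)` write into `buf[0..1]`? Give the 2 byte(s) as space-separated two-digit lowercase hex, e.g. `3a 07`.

80 f4

len:3 = 4 → 0x4 << 13 → word 0x8000
flags:2 = 0 → 0x0 << 11 → word 0x8000
slot:8 = 30 → 0x1e << 3 → word 0x80f0
rsvd:3 = -4 → 0x4 << 0 → word 0x80f4
word = 0x80f4 → big-endian bytes:
  [0]=0x80  [1]=0xf4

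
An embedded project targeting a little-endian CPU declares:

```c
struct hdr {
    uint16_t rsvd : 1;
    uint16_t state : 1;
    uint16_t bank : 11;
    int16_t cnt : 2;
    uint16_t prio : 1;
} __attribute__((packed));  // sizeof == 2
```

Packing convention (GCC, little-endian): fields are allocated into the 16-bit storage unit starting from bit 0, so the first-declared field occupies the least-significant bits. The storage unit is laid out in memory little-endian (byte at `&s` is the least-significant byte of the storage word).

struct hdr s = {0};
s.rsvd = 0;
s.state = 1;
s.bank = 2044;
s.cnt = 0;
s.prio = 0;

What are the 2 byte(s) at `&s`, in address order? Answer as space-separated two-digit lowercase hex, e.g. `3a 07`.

[0+:1] rsvd=0 & 0x1 = 0x0; word=0x0000
[1+:1] state=1 & 0x1 = 0x1; word=0x0002
[2+:11] bank=2044 & 0x7ff = 0x7fc; word=0x1ff2
[13+:2] cnt=0 & 0x3 = 0x0; word=0x1ff2
[15+:1] prio=0 & 0x1 = 0x0; word=0x1ff2
word = 0x1ff2 → little-endian bytes:
  [0]=0xf2  [1]=0x1f

f2 1f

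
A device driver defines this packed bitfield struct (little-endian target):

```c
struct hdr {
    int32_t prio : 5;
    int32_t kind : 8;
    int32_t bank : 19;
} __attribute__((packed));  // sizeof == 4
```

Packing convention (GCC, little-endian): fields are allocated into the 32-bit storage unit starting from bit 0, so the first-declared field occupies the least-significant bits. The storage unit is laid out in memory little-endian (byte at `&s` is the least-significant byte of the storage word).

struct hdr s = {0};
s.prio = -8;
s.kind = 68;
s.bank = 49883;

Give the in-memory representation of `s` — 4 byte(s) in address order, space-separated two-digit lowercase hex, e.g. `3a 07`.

prio:5 = -8 → 0x18 << 0 → word 0x00000018
kind:8 = 68 → 0x44 << 5 → word 0x00000898
bank:19 = 49883 → 0xc2db << 13 → word 0x185b6898
word = 0x185b6898 → little-endian bytes:
  [0]=0x98  [1]=0x68  [2]=0x5b  [3]=0x18

98 68 5b 18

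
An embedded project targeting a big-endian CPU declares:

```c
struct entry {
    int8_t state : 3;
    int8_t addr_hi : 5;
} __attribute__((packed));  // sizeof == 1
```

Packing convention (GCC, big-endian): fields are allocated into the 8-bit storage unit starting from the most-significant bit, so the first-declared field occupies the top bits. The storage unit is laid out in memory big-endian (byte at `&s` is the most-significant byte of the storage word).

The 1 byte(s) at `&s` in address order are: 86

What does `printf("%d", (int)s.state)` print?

[0]=0x86 (big-endian) → word 0x86
state:3 @ bit 5 → (0x86>>5)&0x7 = 0x4  ←
addr_hi:5 @ bit 0 → (0x86>>0)&0x1f = 0x6
state signed 3b, MSB=1: 4 - 8 = -4

-4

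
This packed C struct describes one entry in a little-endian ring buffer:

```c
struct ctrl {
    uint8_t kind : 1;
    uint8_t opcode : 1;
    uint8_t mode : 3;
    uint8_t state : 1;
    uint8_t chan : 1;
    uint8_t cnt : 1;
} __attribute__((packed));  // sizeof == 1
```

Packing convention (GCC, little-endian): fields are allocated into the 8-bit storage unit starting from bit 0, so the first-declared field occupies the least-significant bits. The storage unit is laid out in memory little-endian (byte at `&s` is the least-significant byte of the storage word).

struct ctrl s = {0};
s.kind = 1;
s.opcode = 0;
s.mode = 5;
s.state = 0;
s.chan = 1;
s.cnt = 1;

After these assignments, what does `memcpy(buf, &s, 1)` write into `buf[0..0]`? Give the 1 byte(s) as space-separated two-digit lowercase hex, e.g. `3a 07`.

[0+:1] kind=1 & 0x1 = 0x1; word=0x01
[1+:1] opcode=0 & 0x1 = 0x0; word=0x01
[2+:3] mode=5 & 0x7 = 0x5; word=0x15
[5+:1] state=0 & 0x1 = 0x0; word=0x15
[6+:1] chan=1 & 0x1 = 0x1; word=0x55
[7+:1] cnt=1 & 0x1 = 0x1; word=0xd5
word = 0xd5 → little-endian bytes:
  [0]=0xd5

d5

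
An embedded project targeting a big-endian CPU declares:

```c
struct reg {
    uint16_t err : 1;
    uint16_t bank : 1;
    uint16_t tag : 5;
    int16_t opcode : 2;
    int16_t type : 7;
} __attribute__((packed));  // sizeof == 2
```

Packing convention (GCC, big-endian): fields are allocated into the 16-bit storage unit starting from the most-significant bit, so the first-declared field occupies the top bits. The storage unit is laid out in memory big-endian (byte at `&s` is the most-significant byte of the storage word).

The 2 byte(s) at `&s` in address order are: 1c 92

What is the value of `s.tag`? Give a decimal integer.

[0]=0x1c [1]=0x92 (big-endian) → word 0x1c92
err:1 @ bit 15 → (0x1c92>>15)&0x1 = 0x0
bank:1 @ bit 14 → (0x1c92>>14)&0x1 = 0x0
tag:5 @ bit 9 → (0x1c92>>9)&0x1f = 0xe  ←
opcode:2 @ bit 7 → (0x1c92>>7)&0x3 = 0x1
type:7 @ bit 0 → (0x1c92>>0)&0x7f = 0x12

14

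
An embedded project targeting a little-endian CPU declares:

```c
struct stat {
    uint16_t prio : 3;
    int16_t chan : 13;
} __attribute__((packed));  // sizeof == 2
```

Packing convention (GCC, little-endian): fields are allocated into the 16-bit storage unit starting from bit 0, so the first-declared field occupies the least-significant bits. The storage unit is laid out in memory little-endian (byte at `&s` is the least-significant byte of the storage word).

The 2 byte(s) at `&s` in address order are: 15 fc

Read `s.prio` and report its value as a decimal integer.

5

[0]=0x15 [1]=0xfc (little-endian) → word 0xfc15
prio [0+:3] = (word>>0) & 0x7 = 5  ←
chan [3+:13] = (word>>3) & 0x1fff = 8066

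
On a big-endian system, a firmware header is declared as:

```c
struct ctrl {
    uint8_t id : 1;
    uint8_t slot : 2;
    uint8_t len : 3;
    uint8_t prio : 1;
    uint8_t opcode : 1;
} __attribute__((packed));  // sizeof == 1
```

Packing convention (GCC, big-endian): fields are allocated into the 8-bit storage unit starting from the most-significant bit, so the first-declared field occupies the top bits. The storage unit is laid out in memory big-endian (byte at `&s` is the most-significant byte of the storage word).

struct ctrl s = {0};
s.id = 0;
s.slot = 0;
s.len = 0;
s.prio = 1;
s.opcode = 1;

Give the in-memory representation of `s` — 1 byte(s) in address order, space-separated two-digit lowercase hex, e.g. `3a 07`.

[7+:1] id=0 & 0x1 = 0x0; word=0x00
[5+:2] slot=0 & 0x3 = 0x0; word=0x00
[2+:3] len=0 & 0x7 = 0x0; word=0x00
[1+:1] prio=1 & 0x1 = 0x1; word=0x02
[0+:1] opcode=1 & 0x1 = 0x1; word=0x03
word = 0x03 → big-endian bytes:
  [0]=0x03

03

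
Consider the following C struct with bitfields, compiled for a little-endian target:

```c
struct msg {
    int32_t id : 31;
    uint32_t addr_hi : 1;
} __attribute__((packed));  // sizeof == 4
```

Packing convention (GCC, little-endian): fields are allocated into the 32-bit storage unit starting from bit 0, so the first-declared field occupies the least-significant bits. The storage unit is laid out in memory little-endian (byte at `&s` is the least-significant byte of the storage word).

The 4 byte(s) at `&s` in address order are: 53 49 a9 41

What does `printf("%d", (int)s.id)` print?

[0]=0x53 [1]=0x49 [2]=0xa9 [3]=0x41 (little-endian) → word 0x41a94953
id:31 @ bit 0 → (0x41a94953>>0)&0x7fffffff = 0x41a94953  ←
addr_hi:1 @ bit 31 → (0x41a94953>>31)&0x1 = 0x0
id signed 31b, MSB=1: 1101613395 - 2147483648 = -1045870253

-1045870253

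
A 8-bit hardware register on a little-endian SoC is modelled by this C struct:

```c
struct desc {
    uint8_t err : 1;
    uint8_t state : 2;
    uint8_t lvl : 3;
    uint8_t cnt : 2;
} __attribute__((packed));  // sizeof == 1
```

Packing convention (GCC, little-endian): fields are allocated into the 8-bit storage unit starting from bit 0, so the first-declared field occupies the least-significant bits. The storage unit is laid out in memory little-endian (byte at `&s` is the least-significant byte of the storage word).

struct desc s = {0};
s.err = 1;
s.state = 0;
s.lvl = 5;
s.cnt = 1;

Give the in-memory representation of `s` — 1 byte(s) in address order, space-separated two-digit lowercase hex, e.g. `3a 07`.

69

err (1b) val=1 bits=0x1 at bit 0: 0x01
state (2b) val=0 bits=0x0 at bit 1: 0x01
lvl (3b) val=5 bits=0x5 at bit 3: 0x29
cnt (2b) val=1 bits=0x1 at bit 6: 0x69
word = 0x69 → little-endian bytes:
  [0]=0x69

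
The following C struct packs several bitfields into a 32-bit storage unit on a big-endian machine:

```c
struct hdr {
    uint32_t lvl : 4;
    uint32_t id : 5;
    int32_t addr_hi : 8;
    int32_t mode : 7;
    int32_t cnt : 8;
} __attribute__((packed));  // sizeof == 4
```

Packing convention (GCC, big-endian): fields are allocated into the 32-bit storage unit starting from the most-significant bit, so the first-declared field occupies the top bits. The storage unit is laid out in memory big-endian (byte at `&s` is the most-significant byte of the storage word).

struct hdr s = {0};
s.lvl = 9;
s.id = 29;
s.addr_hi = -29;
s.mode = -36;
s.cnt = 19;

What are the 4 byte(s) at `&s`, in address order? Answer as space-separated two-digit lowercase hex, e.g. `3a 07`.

lvl (4b) val=9 bits=0x9 at bit 28: 0x90000000
id (5b) val=29 bits=0x1d at bit 23: 0x9e800000
addr_hi (8b) val=-29 bits=0xe3 at bit 15: 0x9ef18000
mode (7b) val=-36 bits=0x5c at bit 8: 0x9ef1dc00
cnt (8b) val=19 bits=0x13 at bit 0: 0x9ef1dc13
word = 0x9ef1dc13 → big-endian bytes:
  [0]=0x9e  [1]=0xf1  [2]=0xdc  [3]=0x13

9e f1 dc 13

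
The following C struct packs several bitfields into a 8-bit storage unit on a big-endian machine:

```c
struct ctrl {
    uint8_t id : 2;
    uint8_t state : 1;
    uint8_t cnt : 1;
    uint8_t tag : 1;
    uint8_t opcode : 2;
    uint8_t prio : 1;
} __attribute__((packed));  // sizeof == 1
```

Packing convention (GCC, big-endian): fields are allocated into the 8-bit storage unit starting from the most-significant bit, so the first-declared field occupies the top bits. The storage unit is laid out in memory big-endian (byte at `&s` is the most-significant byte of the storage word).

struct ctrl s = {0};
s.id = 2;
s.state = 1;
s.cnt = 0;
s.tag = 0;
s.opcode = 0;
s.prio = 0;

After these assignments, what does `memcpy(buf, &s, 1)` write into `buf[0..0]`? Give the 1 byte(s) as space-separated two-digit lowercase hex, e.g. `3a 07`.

id:2 = 2 → 0x2 << 6 → word 0x80
state:1 = 1 → 0x1 << 5 → word 0xa0
cnt:1 = 0 → 0x0 << 4 → word 0xa0
tag:1 = 0 → 0x0 << 3 → word 0xa0
opcode:2 = 0 → 0x0 << 1 → word 0xa0
prio:1 = 0 → 0x0 << 0 → word 0xa0
word = 0xa0 → big-endian bytes:
  [0]=0xa0

a0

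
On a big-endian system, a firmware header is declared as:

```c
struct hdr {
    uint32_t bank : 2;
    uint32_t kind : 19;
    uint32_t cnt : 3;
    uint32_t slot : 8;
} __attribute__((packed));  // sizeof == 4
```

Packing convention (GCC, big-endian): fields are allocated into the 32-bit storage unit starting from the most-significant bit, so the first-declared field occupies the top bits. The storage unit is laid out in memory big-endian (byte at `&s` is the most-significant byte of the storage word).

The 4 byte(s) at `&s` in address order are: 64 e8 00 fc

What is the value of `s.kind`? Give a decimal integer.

[0]=0x64 [1]=0xe8 [2]=0x00 [3]=0xfc (big-endian) → word 0x64e800fc
bank [30+:2] = (word>>30) & 0x3 = 1
kind [11+:19] = (word>>11) & 0x7ffff = 302336  ←
cnt [8+:3] = (word>>8) & 0x7 = 0
slot [0+:8] = (word>>0) & 0xff = 252

302336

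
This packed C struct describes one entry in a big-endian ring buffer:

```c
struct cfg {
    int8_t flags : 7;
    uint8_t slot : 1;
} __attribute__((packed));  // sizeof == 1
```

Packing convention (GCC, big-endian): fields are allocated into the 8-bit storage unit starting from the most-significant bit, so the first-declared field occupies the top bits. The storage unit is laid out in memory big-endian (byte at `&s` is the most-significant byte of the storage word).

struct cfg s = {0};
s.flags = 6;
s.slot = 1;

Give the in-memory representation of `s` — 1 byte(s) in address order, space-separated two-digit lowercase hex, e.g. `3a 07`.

flags (7b) val=6 bits=0x6 at bit 1: 0x0c
slot (1b) val=1 bits=0x1 at bit 0: 0x0d
word = 0x0d → big-endian bytes:
  [0]=0x0d

0d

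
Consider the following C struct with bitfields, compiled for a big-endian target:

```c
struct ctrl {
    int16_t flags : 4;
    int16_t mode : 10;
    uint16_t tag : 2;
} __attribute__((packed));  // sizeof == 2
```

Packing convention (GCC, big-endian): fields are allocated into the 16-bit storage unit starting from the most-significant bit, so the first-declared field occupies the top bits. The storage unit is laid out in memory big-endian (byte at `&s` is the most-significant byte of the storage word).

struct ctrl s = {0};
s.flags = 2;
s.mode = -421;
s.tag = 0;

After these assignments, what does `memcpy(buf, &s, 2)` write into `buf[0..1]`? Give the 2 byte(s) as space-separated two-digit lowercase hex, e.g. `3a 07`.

29 6c

flags:4 = 2 → 0x2 << 12 → word 0x2000
mode:10 = -421 → 0x25b << 2 → word 0x296c
tag:2 = 0 → 0x0 << 0 → word 0x296c
word = 0x296c → big-endian bytes:
  [0]=0x29  [1]=0x6c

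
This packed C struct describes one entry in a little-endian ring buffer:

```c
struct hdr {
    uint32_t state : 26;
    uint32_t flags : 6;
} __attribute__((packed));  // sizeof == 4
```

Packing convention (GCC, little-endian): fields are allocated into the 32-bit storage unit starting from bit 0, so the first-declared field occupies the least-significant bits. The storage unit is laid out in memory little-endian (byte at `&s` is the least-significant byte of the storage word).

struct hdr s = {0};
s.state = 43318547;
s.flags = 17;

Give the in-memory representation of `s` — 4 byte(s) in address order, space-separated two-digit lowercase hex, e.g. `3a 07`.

state (26b) val=43318547 bits=0x294fd13 at bit 0: 0x0294fd13
flags (6b) val=17 bits=0x11 at bit 26: 0x4694fd13
word = 0x4694fd13 → little-endian bytes:
  [0]=0x13  [1]=0xfd  [2]=0x94  [3]=0x46

13 fd 94 46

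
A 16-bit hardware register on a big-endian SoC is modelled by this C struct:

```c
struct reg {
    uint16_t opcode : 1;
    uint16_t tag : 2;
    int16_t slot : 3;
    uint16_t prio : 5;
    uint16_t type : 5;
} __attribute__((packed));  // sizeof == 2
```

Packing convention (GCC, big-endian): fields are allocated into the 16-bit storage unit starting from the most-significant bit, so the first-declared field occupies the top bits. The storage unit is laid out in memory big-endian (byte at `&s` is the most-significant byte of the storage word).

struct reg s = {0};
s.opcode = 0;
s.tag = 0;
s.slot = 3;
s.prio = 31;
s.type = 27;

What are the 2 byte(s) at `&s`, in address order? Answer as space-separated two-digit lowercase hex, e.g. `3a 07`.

0f fb

opcode (1b) val=0 bits=0x0 at bit 15: 0x0000
tag (2b) val=0 bits=0x0 at bit 13: 0x0000
slot (3b) val=3 bits=0x3 at bit 10: 0x0c00
prio (5b) val=31 bits=0x1f at bit 5: 0x0fe0
type (5b) val=27 bits=0x1b at bit 0: 0x0ffb
word = 0x0ffb → big-endian bytes:
  [0]=0x0f  [1]=0xfb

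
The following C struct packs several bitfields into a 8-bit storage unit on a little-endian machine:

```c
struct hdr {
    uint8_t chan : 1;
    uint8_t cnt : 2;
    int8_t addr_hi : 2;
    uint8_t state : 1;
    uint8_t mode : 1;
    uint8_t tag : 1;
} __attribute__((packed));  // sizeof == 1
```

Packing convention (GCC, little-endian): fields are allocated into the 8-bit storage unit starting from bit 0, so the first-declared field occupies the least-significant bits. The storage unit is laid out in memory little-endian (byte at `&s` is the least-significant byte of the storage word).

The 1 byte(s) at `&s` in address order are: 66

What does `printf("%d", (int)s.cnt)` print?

[0]=0x66 (little-endian) → word 0x66
chan:1 @ bit 0 → (0x66>>0)&0x1 = 0x0
cnt:2 @ bit 1 → (0x66>>1)&0x3 = 0x3  ←
addr_hi:2 @ bit 3 → (0x66>>3)&0x3 = 0x0
state:1 @ bit 5 → (0x66>>5)&0x1 = 0x1
mode:1 @ bit 6 → (0x66>>6)&0x1 = 0x1
tag:1 @ bit 7 → (0x66>>7)&0x1 = 0x0

3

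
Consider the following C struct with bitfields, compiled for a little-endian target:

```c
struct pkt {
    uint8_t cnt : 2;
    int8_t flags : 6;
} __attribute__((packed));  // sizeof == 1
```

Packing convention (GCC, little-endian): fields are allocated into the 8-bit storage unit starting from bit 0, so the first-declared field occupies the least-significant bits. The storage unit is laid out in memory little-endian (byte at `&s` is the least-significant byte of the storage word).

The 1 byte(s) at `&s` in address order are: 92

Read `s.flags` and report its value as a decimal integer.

-28

[0]=0x92 (little-endian) → word 0x92
cnt:2 @ bit 0 → (0x92>>0)&0x3 = 0x2
flags:6 @ bit 2 → (0x92>>2)&0x3f = 0x24  ←
flags signed 6b, MSB=1: 36 - 64 = -28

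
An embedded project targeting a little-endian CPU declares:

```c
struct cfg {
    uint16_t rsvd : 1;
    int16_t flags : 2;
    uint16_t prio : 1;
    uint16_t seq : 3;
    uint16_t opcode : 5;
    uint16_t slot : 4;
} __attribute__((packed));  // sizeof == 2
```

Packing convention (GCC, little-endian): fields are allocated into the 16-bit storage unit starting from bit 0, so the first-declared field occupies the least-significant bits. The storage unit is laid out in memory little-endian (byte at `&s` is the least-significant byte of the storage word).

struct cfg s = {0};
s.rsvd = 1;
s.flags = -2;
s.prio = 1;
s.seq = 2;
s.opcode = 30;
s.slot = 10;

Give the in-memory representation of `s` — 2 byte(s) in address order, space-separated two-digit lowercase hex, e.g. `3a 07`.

2d af

rsvd:1 = 1 → 0x1 << 0 → word 0x0001
flags:2 = -2 → 0x2 << 1 → word 0x0005
prio:1 = 1 → 0x1 << 3 → word 0x000d
seq:3 = 2 → 0x2 << 4 → word 0x002d
opcode:5 = 30 → 0x1e << 7 → word 0x0f2d
slot:4 = 10 → 0xa << 12 → word 0xaf2d
word = 0xaf2d → little-endian bytes:
  [0]=0x2d  [1]=0xaf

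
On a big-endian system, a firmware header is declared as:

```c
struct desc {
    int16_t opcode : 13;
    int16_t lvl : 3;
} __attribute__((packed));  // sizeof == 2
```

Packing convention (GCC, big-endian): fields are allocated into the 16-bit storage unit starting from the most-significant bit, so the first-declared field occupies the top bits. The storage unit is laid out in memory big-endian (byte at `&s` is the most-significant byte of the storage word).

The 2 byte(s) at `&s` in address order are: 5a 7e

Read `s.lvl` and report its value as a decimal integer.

-2

[0]=0x5a [1]=0x7e (big-endian) → word 0x5a7e
opcode [3+:13] = (word>>3) & 0x1fff = 2895
lvl [0+:3] = (word>>0) & 0x7 = 6  ←
lvl signed 3b, MSB=1: 6 - 8 = -2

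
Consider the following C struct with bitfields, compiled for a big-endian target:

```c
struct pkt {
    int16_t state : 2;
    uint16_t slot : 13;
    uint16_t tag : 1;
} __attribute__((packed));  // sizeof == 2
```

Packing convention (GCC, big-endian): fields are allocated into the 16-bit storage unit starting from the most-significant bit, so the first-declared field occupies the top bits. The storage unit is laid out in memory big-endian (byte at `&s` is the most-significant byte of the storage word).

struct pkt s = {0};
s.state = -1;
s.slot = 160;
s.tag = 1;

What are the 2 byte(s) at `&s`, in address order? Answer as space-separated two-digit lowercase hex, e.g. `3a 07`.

c1 41

state:2 = -1 → 0x3 << 14 → word 0xc000
slot:13 = 160 → 0xa0 << 1 → word 0xc140
tag:1 = 1 → 0x1 << 0 → word 0xc141
word = 0xc141 → big-endian bytes:
  [0]=0xc1  [1]=0x41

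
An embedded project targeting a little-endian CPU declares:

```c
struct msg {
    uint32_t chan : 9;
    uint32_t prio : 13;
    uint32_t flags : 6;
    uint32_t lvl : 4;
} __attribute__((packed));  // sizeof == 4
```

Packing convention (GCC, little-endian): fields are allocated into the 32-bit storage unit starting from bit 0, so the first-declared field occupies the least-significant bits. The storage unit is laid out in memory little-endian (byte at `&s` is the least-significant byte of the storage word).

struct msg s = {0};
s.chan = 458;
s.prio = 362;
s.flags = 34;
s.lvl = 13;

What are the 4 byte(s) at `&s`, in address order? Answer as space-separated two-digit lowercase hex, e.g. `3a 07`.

[0+:9] chan=458 & 0x1ff = 0x1ca; word=0x000001ca
[9+:13] prio=362 & 0x1fff = 0x16a; word=0x0002d5ca
[22+:6] flags=34 & 0x3f = 0x22; word=0x0882d5ca
[28+:4] lvl=13 & 0xf = 0xd; word=0xd882d5ca
word = 0xd882d5ca → little-endian bytes:
  [0]=0xca  [1]=0xd5  [2]=0x82  [3]=0xd8

ca d5 82 d8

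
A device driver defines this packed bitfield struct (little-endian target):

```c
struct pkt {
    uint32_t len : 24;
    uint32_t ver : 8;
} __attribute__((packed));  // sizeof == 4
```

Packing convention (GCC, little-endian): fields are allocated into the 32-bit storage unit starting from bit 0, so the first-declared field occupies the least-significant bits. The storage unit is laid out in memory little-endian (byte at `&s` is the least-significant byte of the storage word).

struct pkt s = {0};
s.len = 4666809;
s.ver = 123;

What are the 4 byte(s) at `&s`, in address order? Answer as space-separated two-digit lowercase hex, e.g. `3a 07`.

len:24 = 4666809 → 0x4735b9 << 0 → word 0x004735b9
ver:8 = 123 → 0x7b << 24 → word 0x7b4735b9
word = 0x7b4735b9 → little-endian bytes:
  [0]=0xb9  [1]=0x35  [2]=0x47  [3]=0x7b

b9 35 47 7b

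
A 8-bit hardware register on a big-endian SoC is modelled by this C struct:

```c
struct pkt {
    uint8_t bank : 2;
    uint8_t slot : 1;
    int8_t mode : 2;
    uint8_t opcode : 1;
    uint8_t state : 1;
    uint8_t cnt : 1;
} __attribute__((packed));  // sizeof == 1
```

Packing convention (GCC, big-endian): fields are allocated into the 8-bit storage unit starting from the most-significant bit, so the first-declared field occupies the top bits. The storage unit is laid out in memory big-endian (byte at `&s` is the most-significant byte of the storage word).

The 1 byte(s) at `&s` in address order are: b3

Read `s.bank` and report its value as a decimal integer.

[0]=0xb3 (big-endian) → word 0xb3
bank:2 @ bit 6 → (0xb3>>6)&0x3 = 0x2  ←
slot:1 @ bit 5 → (0xb3>>5)&0x1 = 0x1
mode:2 @ bit 3 → (0xb3>>3)&0x3 = 0x2
opcode:1 @ bit 2 → (0xb3>>2)&0x1 = 0x0
state:1 @ bit 1 → (0xb3>>1)&0x1 = 0x1
cnt:1 @ bit 0 → (0xb3>>0)&0x1 = 0x1

2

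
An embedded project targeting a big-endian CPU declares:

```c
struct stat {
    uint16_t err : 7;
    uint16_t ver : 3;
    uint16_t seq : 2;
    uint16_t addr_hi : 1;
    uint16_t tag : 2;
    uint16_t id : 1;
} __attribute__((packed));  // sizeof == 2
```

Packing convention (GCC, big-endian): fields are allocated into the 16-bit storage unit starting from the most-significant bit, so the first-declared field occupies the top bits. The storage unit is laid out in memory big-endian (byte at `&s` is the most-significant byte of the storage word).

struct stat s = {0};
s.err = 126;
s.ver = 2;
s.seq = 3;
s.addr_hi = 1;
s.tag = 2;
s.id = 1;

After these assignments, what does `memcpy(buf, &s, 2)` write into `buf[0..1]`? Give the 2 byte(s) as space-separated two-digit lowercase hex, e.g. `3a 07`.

[9+:7] err=126 & 0x7f = 0x7e; word=0xfc00
[6+:3] ver=2 & 0x7 = 0x2; word=0xfc80
[4+:2] seq=3 & 0x3 = 0x3; word=0xfcb0
[3+:1] addr_hi=1 & 0x1 = 0x1; word=0xfcb8
[1+:2] tag=2 & 0x3 = 0x2; word=0xfcbc
[0+:1] id=1 & 0x1 = 0x1; word=0xfcbd
word = 0xfcbd → big-endian bytes:
  [0]=0xfc  [1]=0xbd

fc bd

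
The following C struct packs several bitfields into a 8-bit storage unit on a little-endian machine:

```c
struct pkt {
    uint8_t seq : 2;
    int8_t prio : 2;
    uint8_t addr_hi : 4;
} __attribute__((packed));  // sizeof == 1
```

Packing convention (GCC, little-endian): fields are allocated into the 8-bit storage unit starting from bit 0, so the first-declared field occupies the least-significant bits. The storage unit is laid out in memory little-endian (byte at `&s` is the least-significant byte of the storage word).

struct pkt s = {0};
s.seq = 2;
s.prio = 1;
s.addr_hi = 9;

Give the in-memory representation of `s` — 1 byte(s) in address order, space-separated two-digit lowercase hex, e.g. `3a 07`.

[0+:2] seq=2 & 0x3 = 0x2; word=0x02
[2+:2] prio=1 & 0x3 = 0x1; word=0x06
[4+:4] addr_hi=9 & 0xf = 0x9; word=0x96
word = 0x96 → little-endian bytes:
  [0]=0x96

96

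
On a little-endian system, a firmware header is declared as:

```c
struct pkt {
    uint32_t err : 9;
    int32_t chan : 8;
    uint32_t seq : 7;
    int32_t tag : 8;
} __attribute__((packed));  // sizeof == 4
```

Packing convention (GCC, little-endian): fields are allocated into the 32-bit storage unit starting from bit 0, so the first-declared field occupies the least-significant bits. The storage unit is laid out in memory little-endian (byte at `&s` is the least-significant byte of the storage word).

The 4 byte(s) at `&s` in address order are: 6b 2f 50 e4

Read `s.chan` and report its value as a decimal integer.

[0]=0x6b [1]=0x2f [2]=0x50 [3]=0xe4 (little-endian) → word 0xe4502f6b
err [0+:9] = (word>>0) & 0x1ff = 363
chan [9+:8] = (word>>9) & 0xff = 23  ←
seq [17+:7] = (word>>17) & 0x7f = 40
tag [24+:8] = (word>>24) & 0xff = 228
chan signed 8b, MSB=0: value = 23

23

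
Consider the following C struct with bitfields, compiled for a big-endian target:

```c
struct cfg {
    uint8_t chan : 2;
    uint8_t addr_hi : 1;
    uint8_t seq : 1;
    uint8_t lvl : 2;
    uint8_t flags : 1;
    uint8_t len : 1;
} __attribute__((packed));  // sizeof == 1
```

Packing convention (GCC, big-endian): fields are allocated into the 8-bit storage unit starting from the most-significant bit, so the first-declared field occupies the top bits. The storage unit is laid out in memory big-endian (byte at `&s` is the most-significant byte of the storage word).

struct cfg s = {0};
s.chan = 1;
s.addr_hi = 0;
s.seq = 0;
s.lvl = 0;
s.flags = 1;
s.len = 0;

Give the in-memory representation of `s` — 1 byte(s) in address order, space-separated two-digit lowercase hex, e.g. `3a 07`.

chan (2b) val=1 bits=0x1 at bit 6: 0x40
addr_hi (1b) val=0 bits=0x0 at bit 5: 0x40
seq (1b) val=0 bits=0x0 at bit 4: 0x40
lvl (2b) val=0 bits=0x0 at bit 2: 0x40
flags (1b) val=1 bits=0x1 at bit 1: 0x42
len (1b) val=0 bits=0x0 at bit 0: 0x42
word = 0x42 → big-endian bytes:
  [0]=0x42

42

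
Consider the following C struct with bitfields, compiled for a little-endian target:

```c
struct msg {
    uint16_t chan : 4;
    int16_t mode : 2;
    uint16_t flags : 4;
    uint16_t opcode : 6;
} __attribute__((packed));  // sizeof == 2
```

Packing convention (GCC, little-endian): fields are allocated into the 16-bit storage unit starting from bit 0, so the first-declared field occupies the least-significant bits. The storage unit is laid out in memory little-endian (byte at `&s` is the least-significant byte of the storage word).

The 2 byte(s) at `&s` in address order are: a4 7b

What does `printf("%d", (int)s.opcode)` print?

30

[0]=0xa4 [1]=0x7b (little-endian) → word 0x7ba4
chan [0+:4] = (word>>0) & 0xf = 4
mode [4+:2] = (word>>4) & 0x3 = 2
flags [6+:4] = (word>>6) & 0xf = 14
opcode [10+:6] = (word>>10) & 0x3f = 30  ←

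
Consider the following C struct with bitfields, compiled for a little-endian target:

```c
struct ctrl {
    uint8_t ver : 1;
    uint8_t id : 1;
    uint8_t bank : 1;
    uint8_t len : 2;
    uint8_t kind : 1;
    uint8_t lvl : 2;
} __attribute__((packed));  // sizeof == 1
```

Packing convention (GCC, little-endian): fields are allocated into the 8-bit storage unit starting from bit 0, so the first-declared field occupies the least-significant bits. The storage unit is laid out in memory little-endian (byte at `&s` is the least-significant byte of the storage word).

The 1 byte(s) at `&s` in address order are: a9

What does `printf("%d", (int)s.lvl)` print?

2

[0]=0xa9 (little-endian) → word 0xa9
ver:1 @ bit 0 → (0xa9>>0)&0x1 = 0x1
id:1 @ bit 1 → (0xa9>>1)&0x1 = 0x0
bank:1 @ bit 2 → (0xa9>>2)&0x1 = 0x0
len:2 @ bit 3 → (0xa9>>3)&0x3 = 0x1
kind:1 @ bit 5 → (0xa9>>5)&0x1 = 0x1
lvl:2 @ bit 6 → (0xa9>>6)&0x3 = 0x2  ←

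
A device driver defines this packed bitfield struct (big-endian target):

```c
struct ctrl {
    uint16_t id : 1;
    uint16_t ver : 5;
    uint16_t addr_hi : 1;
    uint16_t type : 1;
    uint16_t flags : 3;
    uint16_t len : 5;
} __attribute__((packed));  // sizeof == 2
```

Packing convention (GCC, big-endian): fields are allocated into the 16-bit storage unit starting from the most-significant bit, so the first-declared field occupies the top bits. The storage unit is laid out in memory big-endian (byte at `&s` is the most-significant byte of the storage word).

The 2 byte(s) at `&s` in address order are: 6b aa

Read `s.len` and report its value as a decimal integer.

[0]=0x6b [1]=0xaa (big-endian) → word 0x6baa
id:1 @ bit 15 → (0x6baa>>15)&0x1 = 0x0
ver:5 @ bit 10 → (0x6baa>>10)&0x1f = 0x1a
addr_hi:1 @ bit 9 → (0x6baa>>9)&0x1 = 0x1
type:1 @ bit 8 → (0x6baa>>8)&0x1 = 0x1
flags:3 @ bit 5 → (0x6baa>>5)&0x7 = 0x5
len:5 @ bit 0 → (0x6baa>>0)&0x1f = 0xa  ←

10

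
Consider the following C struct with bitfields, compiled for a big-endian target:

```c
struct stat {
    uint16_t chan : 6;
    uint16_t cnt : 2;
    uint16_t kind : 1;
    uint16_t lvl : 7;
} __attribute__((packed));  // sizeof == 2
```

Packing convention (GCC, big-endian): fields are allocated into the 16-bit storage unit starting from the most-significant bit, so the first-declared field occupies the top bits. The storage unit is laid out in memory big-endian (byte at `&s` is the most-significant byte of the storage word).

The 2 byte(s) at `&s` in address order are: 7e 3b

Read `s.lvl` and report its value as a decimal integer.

59

[0]=0x7e [1]=0x3b (big-endian) → word 0x7e3b
chan:6 @ bit 10 → (0x7e3b>>10)&0x3f = 0x1f
cnt:2 @ bit 8 → (0x7e3b>>8)&0x3 = 0x2
kind:1 @ bit 7 → (0x7e3b>>7)&0x1 = 0x0
lvl:7 @ bit 0 → (0x7e3b>>0)&0x7f = 0x3b  ←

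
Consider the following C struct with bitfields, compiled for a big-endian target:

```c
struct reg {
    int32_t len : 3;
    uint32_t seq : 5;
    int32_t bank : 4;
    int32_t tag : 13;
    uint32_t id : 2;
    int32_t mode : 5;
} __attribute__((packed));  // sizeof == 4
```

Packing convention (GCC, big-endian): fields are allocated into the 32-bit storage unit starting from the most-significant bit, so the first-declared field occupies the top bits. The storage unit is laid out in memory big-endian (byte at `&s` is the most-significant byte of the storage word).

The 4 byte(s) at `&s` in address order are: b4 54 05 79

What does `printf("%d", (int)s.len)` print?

-3

[0]=0xb4 [1]=0x54 [2]=0x05 [3]=0x79 (big-endian) → word 0xb4540579
len [29+:3] = (word>>29) & 0x7 = 5  ←
seq [24+:5] = (word>>24) & 0x1f = 20
bank [20+:4] = (word>>20) & 0xf = 5
tag [7+:13] = (word>>7) & 0x1fff = 2058
id [5+:2] = (word>>5) & 0x3 = 3
mode [0+:5] = (word>>0) & 0x1f = 25
len signed 3b, MSB=1: 5 - 8 = -3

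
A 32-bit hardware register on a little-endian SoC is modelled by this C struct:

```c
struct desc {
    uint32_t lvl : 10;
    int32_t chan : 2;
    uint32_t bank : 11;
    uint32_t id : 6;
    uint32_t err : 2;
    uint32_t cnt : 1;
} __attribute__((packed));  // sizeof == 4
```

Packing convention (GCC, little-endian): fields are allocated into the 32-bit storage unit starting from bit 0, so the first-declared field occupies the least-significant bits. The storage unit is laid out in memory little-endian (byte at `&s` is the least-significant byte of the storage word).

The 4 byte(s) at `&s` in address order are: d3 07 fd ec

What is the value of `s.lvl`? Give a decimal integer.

[0]=0xd3 [1]=0x07 [2]=0xfd [3]=0xec (little-endian) → word 0xecfd07d3
lvl:10 @ bit 0 → (0xecfd07d3>>0)&0x3ff = 0x3d3  ←
chan:2 @ bit 10 → (0xecfd07d3>>10)&0x3 = 0x1
bank:11 @ bit 12 → (0xecfd07d3>>12)&0x7ff = 0x7d0
id:6 @ bit 23 → (0xecfd07d3>>23)&0x3f = 0x19
err:2 @ bit 29 → (0xecfd07d3>>29)&0x3 = 0x3
cnt:1 @ bit 31 → (0xecfd07d3>>31)&0x1 = 0x1

979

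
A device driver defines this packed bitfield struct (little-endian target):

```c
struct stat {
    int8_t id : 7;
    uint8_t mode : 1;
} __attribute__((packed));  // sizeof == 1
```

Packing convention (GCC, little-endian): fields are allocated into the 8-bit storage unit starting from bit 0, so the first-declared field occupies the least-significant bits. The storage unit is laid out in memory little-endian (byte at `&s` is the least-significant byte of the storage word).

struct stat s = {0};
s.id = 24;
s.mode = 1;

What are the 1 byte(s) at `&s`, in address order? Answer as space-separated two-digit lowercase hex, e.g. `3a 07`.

[0+:7] id=24 & 0x7f = 0x18; word=0x18
[7+:1] mode=1 & 0x1 = 0x1; word=0x98
word = 0x98 → little-endian bytes:
  [0]=0x98

98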